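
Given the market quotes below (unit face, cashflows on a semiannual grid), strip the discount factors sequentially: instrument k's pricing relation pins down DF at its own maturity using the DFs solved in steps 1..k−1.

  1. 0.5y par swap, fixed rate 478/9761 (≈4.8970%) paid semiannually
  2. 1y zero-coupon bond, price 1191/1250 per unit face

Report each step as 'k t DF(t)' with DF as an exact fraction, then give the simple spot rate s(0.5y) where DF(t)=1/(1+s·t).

step 1 [0.5y] swap r/2=239/9761: DF=(1 − 239/9761·(0))/(1+239/9761) = 9761/10000 ≈ 0.976100
step 2 [1y] zero: DF = P = 1191/1250 ≈ 0.952800

1 1/2 9761/10000
2 1 1191/1250
s(0.5y) = (1/(9761/10000) − 1)/(1/2) = 478/9761 ≈ 4.8970%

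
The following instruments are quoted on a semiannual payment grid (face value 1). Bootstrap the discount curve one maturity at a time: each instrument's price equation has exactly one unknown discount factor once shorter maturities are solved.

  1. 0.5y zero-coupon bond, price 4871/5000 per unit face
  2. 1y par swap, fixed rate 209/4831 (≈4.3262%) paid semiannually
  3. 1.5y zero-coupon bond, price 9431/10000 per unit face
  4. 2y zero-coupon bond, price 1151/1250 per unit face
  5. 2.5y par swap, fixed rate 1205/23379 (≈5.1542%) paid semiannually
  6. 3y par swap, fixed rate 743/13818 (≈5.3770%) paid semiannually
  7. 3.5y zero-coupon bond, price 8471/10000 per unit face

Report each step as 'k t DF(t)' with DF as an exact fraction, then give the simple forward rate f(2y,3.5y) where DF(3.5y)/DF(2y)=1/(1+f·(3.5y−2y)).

1 1/2 4871/5000
2 1 4791/5000
3 3/2 9431/10000
4 2 1151/1250
5 5/2 1759/2000
6 3 4257/5000
7 7/2 8471/10000
f(2y,3.5y) = ((1151/1250)/(8471/10000) − 1)/(3/2) = 1474/25413 ≈ 5.8002%

step 1 [0.5y] zero: DF = P = 4871/5000 ≈ 0.974200
step 2 [1y] swap r/2=209/9662: DF=(1 − 209/9662·(0.974200))/(1+209/9662) = 4791/5000 ≈ 0.958200
step 3 [1.5y] zero: DF = P = 9431/10000 ≈ 0.943100
step 4 [2y] zero: DF = P = 1151/1250 ≈ 0.920800
step 5 [2.5y] swap r/2=1205/46758: DF=(1 − 1205/46758·(0.974200+0.958200+0.943100+0.920800))/(1+1205/46758) = 1759/2000 ≈ 0.879500
step 6 [3y] swap r/2=743/27636: DF=(1 − 743/27636·(0.974200+0.958200+0.943100+0.920800+0.879500))/(1+743/27636) = 4257/5000 ≈ 0.851400
step 7 [3.5y] zero: DF = P = 8471/10000 ≈ 0.847100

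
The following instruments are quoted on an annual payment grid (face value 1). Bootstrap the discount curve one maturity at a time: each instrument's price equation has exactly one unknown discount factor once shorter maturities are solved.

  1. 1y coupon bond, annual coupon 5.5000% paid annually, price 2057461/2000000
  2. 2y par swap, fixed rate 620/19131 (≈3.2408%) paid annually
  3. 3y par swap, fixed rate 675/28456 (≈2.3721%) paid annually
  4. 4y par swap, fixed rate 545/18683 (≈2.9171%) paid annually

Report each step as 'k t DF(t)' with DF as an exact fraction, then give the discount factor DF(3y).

1 1 9751/10000
2 2 469/500
3 3 373/400
4 4 891/1000
DF(3y) = 373/400 ≈ 0.932500

step 1 [1y] bond c/1=11/200: DF=(2057461/2000000 − 11/200·(0))/(1+11/200) = 9751/10000 ≈ 0.975100
step 2 [2y] swap r/1=620/19131: DF=(1 − 620/19131·(0.975100))/(1+620/19131) = 469/500 ≈ 0.938000
step 3 [3y] swap r/1=675/28456: DF=(1 − 675/28456·(0.975100+0.938000))/(1+675/28456) = 373/400 ≈ 0.932500
step 4 [4y] swap r/1=545/18683: DF=(1 − 545/18683·(0.975100+0.938000+0.932500))/(1+545/18683) = 891/1000 ≈ 0.891000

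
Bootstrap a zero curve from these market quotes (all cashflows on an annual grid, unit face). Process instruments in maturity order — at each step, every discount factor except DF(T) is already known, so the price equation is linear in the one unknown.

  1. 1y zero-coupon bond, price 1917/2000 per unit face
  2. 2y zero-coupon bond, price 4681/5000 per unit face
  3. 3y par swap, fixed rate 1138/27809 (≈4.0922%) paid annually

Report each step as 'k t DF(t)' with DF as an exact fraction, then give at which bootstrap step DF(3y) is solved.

step 1 [1y] zero: DF = P = 1917/2000 ≈ 0.958500
step 2 [2y] zero: DF = P = 4681/5000 ≈ 0.936200
step 3 [3y] swap r/1=1138/27809: DF=(1 − 1138/27809·(0.958500+0.936200))/(1+1138/27809) = 4431/5000 ≈ 0.886200

1 1 1917/2000
2 2 4681/5000
3 3 4431/5000
DF(3y) is solved at step 3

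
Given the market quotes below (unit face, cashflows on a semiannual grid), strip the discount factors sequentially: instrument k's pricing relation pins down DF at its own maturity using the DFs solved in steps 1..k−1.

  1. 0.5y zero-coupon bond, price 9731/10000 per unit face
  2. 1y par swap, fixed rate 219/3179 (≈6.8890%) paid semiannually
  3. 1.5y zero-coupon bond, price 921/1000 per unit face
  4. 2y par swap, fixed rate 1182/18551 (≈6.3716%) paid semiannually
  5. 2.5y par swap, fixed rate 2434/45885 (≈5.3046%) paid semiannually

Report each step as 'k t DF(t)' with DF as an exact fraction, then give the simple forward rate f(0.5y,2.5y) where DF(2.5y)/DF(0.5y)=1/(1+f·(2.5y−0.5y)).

step 1 [0.5y] zero: DF = P = 9731/10000 ≈ 0.973100
step 2 [1y] swap r/2=219/6358: DF=(1 − 219/6358·(0.973100))/(1+219/6358) = 9343/10000 ≈ 0.934300
step 3 [1.5y] zero: DF = P = 921/1000 ≈ 0.921000
step 4 [2y] swap r/2=591/18551: DF=(1 − 591/18551·(0.973100+0.934300+0.921000))/(1+591/18551) = 4409/5000 ≈ 0.881800
step 5 [2.5y] swap r/2=1217/45885: DF=(1 − 1217/45885·(0.973100+0.934300+0.921000+0.881800))/(1+1217/45885) = 8783/10000 ≈ 0.878300

1 1/2 9731/10000
2 1 9343/10000
3 3/2 921/1000
4 2 4409/5000
5 5/2 8783/10000
f(0.5y,2.5y) = ((9731/10000)/(8783/10000) − 1)/(2) = 474/8783 ≈ 5.3968%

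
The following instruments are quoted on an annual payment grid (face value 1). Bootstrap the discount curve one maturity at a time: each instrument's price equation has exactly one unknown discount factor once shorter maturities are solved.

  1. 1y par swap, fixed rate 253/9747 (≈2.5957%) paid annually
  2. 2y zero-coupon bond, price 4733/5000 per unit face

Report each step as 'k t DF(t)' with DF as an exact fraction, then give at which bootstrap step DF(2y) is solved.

step 1 [1y] swap r/1=253/9747: DF=(1 − 253/9747·(0))/(1+253/9747) = 9747/10000 ≈ 0.974700
step 2 [2y] zero: DF = P = 4733/5000 ≈ 0.946600

1 1 9747/10000
2 2 4733/5000
DF(2y) is solved at step 2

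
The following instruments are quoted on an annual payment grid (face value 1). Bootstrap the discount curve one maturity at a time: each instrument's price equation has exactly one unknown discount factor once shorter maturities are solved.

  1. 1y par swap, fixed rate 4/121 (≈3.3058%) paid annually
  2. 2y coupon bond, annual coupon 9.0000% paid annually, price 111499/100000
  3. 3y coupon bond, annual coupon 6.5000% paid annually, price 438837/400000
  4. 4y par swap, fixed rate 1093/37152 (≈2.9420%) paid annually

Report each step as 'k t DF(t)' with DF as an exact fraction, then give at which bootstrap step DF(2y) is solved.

1 1 121/125
2 2 943/1000
3 3 1827/2000
4 4 8907/10000
DF(2y) is solved at step 2

step 1 [1y] swap r/1=4/121: DF=(1 − 4/121·(0))/(1+4/121) = 121/125 ≈ 0.968000
step 2 [2y] bond c/1=9/100: DF=(111499/100000 − 9/100·(0.968000))/(1+9/100) = 943/1000 ≈ 0.943000
step 3 [3y] bond c/1=13/200: DF=(438837/400000 − 13/200·(0.968000+0.943000))/(1+13/200) = 1827/2000 ≈ 0.913500
step 4 [4y] swap r/1=1093/37152: DF=(1 − 1093/37152·(0.968000+0.943000+0.913500))/(1+1093/37152) = 8907/10000 ≈ 0.890700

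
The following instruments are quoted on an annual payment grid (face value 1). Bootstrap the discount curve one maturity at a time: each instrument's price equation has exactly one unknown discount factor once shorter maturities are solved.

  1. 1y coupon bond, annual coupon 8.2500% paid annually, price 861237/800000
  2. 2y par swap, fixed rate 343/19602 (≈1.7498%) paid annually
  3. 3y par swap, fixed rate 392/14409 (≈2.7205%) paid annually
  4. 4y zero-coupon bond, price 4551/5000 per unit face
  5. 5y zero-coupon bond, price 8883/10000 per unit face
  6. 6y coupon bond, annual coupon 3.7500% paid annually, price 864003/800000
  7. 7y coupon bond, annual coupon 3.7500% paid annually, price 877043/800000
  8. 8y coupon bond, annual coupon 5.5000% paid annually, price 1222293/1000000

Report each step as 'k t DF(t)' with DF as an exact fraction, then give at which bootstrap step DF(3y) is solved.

step 1 [1y] bond c/1=33/400: DF=(861237/800000 − 33/400·(0))/(1+33/400) = 1989/2000 ≈ 0.994500
step 2 [2y] swap r/1=343/19602: DF=(1 − 343/19602·(0.994500))/(1+343/19602) = 9657/10000 ≈ 0.965700
step 3 [3y] swap r/1=392/14409: DF=(1 − 392/14409·(0.994500+0.965700))/(1+392/14409) = 576/625 ≈ 0.921600
step 4 [4y] zero: DF = P = 4551/5000 ≈ 0.910200
step 5 [5y] zero: DF = P = 8883/10000 ≈ 0.888300
step 6 [6y] bond c/1=3/80: DF=(864003/800000 − 3/80·(0.994500+0.965700+0.921600+0.910200+0.888300))/(1+3/80) = 4359/5000 ≈ 0.871800
step 7 [7y] bond c/1=3/80: DF=(877043/800000 − 3/80·(0.994500+0.965700+0.921600+0.910200+0.888300+0.871800))/(1+3/80) = 107/125 ≈ 0.856000
step 8 [8y] bond c/1=11/200: DF=(1222293/1000000 − 11/200·(0.994500+0.965700+0.921600+0.910200+0.888300+0.871800+0.856000))/(1+11/200) = 1649/2000 ≈ 0.824500

1 1 1989/2000
2 2 9657/10000
3 3 576/625
4 4 4551/5000
5 5 8883/10000
6 6 4359/5000
7 7 107/125
8 8 1649/2000
DF(3y) is solved at step 3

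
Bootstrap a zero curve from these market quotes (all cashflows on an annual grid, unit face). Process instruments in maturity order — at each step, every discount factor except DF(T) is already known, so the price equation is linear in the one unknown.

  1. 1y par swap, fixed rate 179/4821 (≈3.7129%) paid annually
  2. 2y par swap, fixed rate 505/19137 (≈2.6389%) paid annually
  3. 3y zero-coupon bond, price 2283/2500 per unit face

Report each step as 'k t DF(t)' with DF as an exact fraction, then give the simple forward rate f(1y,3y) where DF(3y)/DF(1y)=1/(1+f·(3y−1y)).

step 1 [1y] swap r/1=179/4821: DF=(1 − 179/4821·(0))/(1+179/4821) = 4821/5000 ≈ 0.964200
step 2 [2y] swap r/1=505/19137: DF=(1 − 505/19137·(0.964200))/(1+505/19137) = 1899/2000 ≈ 0.949500
step 3 [3y] zero: DF = P = 2283/2500 ≈ 0.913200

1 1 4821/5000
2 2 1899/2000
3 3 2283/2500
f(1y,3y) = ((4821/5000)/(2283/2500) − 1)/(2) = 85/3044 ≈ 2.7924%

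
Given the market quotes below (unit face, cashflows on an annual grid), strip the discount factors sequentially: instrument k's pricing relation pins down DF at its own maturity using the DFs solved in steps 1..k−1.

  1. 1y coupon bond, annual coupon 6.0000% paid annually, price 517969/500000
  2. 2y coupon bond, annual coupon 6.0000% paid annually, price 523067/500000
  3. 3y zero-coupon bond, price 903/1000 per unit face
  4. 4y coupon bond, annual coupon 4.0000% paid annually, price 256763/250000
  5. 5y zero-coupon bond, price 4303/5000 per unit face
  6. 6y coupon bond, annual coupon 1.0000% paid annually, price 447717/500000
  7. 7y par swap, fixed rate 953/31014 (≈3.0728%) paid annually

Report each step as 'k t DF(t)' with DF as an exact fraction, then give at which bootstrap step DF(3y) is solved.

1 1 9773/10000
2 2 2329/2500
3 3 903/1000
4 4 4397/5000
5 5 4303/5000
6 6 1683/2000
7 7 4047/5000
DF(3y) is solved at step 3

step 1 [1y] bond c/1=3/50: DF=(517969/500000 − 3/50·(0))/(1+3/50) = 9773/10000 ≈ 0.977300
step 2 [2y] bond c/1=3/50: DF=(523067/500000 − 3/50·(0.977300))/(1+3/50) = 2329/2500 ≈ 0.931600
step 3 [3y] zero: DF = P = 903/1000 ≈ 0.903000
step 4 [4y] bond c/1=1/25: DF=(256763/250000 − 1/25·(0.977300+0.931600+0.903000))/(1+1/25) = 4397/5000 ≈ 0.879400
step 5 [5y] zero: DF = P = 4303/5000 ≈ 0.860600
step 6 [6y] bond c/1=1/100: DF=(447717/500000 − 1/100·(0.977300+0.931600+0.903000+0.879400+0.860600))/(1+1/100) = 1683/2000 ≈ 0.841500
step 7 [7y] swap r/1=953/31014: DF=(1 − 953/31014·(0.977300+0.931600+0.903000+0.879400+0.860600+0.841500))/(1+953/31014) = 4047/5000 ≈ 0.809400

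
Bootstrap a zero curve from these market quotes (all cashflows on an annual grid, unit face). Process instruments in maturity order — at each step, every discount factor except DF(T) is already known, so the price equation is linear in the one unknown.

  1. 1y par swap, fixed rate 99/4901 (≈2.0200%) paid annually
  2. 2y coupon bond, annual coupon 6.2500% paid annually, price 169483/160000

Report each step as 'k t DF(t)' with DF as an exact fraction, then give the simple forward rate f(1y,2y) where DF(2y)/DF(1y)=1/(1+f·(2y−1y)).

step 1 [1y] swap r/1=99/4901: DF=(1 − 99/4901·(0))/(1+99/4901) = 4901/5000 ≈ 0.980200
step 2 [2y] bond c/1=1/16: DF=(169483/160000 − 1/16·(0.980200))/(1+1/16) = 9393/10000 ≈ 0.939300

1 1 4901/5000
2 2 9393/10000
f(1y,2y) = ((4901/5000)/(9393/10000) − 1)/(1) = 409/9393 ≈ 4.3543%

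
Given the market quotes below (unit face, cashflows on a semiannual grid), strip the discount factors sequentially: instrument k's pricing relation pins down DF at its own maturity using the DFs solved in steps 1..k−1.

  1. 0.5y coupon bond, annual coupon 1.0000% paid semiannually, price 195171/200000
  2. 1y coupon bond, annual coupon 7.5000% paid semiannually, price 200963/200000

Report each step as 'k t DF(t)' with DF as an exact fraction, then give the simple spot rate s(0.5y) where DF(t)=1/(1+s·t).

step 1 [0.5y] bond c/2=1/200: DF=(195171/200000 − 1/200·(0))/(1+1/200) = 971/1000 ≈ 0.971000
step 2 [1y] bond c/2=3/80: DF=(200963/200000 − 3/80·(0.971000))/(1+3/80) = 4667/5000 ≈ 0.933400

1 1/2 971/1000
2 1 4667/5000
s(0.5y) = (1/(971/1000) − 1)/(1/2) = 58/971 ≈ 5.9732%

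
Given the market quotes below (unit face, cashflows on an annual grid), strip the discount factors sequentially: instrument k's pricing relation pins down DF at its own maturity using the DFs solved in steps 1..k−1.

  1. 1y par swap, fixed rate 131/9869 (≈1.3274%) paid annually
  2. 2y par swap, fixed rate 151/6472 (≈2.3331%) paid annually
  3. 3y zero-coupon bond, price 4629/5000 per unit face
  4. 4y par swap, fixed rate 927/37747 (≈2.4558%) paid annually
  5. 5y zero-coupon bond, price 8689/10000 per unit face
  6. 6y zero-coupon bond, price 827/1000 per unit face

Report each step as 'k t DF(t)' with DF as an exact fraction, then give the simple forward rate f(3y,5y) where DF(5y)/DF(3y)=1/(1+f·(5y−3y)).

step 1 [1y] swap r/1=131/9869: DF=(1 − 131/9869·(0))/(1+131/9869) = 9869/10000 ≈ 0.986900
step 2 [2y] swap r/1=151/6472: DF=(1 − 151/6472·(0.986900))/(1+151/6472) = 9547/10000 ≈ 0.954700
step 3 [3y] zero: DF = P = 4629/5000 ≈ 0.925800
step 4 [4y] swap r/1=927/37747: DF=(1 − 927/37747·(0.986900+0.954700+0.925800))/(1+927/37747) = 9073/10000 ≈ 0.907300
step 5 [5y] zero: DF = P = 8689/10000 ≈ 0.868900
step 6 [6y] zero: DF = P = 827/1000 ≈ 0.827000

1 1 9869/10000
2 2 9547/10000
3 3 4629/5000
4 4 9073/10000
5 5 8689/10000
6 6 827/1000
f(3y,5y) = ((4629/5000)/(8689/10000) − 1)/(2) = 569/17378 ≈ 3.2743%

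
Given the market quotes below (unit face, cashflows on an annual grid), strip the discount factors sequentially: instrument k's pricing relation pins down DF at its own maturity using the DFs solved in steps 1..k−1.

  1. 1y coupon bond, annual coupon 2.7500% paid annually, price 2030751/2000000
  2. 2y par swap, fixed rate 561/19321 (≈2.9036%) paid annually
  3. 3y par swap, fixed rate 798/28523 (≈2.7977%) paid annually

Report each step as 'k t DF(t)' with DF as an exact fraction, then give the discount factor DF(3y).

1 1 4941/5000
2 2 9439/10000
3 3 4601/5000
DF(3y) = 4601/5000 ≈ 0.920200

step 1 [1y] bond c/1=11/400: DF=(2030751/2000000 − 11/400·(0))/(1+11/400) = 4941/5000 ≈ 0.988200
step 2 [2y] swap r/1=561/19321: DF=(1 − 561/19321·(0.988200))/(1+561/19321) = 9439/10000 ≈ 0.943900
step 3 [3y] swap r/1=798/28523: DF=(1 − 798/28523·(0.988200+0.943900))/(1+798/28523) = 4601/5000 ≈ 0.920200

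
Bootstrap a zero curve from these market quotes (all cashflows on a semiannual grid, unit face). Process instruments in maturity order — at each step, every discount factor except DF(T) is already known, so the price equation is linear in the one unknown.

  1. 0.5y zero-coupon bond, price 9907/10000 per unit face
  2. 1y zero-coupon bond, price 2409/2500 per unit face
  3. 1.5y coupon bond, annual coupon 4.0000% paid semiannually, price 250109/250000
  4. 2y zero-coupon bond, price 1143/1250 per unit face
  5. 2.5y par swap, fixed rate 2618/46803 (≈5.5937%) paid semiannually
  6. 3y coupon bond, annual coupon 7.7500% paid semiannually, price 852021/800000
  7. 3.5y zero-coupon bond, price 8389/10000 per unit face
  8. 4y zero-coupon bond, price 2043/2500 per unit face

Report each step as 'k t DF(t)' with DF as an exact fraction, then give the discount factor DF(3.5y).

step 1 [0.5y] zero: DF = P = 9907/10000 ≈ 0.990700
step 2 [1y] zero: DF = P = 2409/2500 ≈ 0.963600
step 3 [1.5y] bond c/2=1/50: DF=(250109/250000 − 1/50·(0.990700+0.963600))/(1+1/50) = 377/400 ≈ 0.942500
step 4 [2y] zero: DF = P = 1143/1250 ≈ 0.914400
step 5 [2.5y] swap r/2=1309/46803: DF=(1 − 1309/46803·(0.990700+0.963600+0.942500+0.914400))/(1+1309/46803) = 8691/10000 ≈ 0.869100
step 6 [3y] bond c/2=31/800: DF=(852021/800000 − 31/800·(0.990700+0.963600+0.942500+0.914400+0.869100))/(1+31/800) = 8507/10000 ≈ 0.850700
step 7 [3.5y] zero: DF = P = 8389/10000 ≈ 0.838900
step 8 [4y] zero: DF = P = 2043/2500 ≈ 0.817200

1 1/2 9907/10000
2 1 2409/2500
3 3/2 377/400
4 2 1143/1250
5 5/2 8691/10000
6 3 8507/10000
7 7/2 8389/10000
8 4 2043/2500
DF(3.5y) = 8389/10000 ≈ 0.838900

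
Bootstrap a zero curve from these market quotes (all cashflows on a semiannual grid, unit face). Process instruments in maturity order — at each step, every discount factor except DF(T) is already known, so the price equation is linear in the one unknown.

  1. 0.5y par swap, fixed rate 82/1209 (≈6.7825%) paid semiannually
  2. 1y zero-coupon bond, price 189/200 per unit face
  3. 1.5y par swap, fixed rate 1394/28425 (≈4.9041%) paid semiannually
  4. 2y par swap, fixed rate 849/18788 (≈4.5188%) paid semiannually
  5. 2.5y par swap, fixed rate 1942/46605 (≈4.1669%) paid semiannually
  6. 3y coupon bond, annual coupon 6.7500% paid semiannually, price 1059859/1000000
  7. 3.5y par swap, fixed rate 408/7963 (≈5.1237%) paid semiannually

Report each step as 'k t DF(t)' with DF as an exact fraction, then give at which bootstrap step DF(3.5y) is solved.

1 1/2 1209/1250
2 1 189/200
3 3/2 9303/10000
4 2 9151/10000
5 5/2 9029/10000
6 3 8731/10000
7 7/2 523/625
DF(3.5y) is solved at step 7

step 1 [0.5y] swap r/2=41/1209: DF=(1 − 41/1209·(0))/(1+41/1209) = 1209/1250 ≈ 0.967200
step 2 [1y] zero: DF = P = 189/200 ≈ 0.945000
step 3 [1.5y] swap r/2=697/28425: DF=(1 − 697/28425·(0.967200+0.945000))/(1+697/28425) = 9303/10000 ≈ 0.930300
step 4 [2y] swap r/2=849/37576: DF=(1 − 849/37576·(0.967200+0.945000+0.930300))/(1+849/37576) = 9151/10000 ≈ 0.915100
step 5 [2.5y] swap r/2=971/46605: DF=(1 − 971/46605·(0.967200+0.945000+0.930300+0.915100))/(1+971/46605) = 9029/10000 ≈ 0.902900
step 6 [3y] bond c/2=27/800: DF=(1059859/1000000 − 27/800·(0.967200+0.945000+0.930300+0.915100+0.902900))/(1+27/800) = 8731/10000 ≈ 0.873100
step 7 [3.5y] swap r/2=204/7963: DF=(1 − 204/7963·(0.967200+0.945000+0.930300+0.915100+0.902900+0.873100))/(1+204/7963) = 523/625 ≈ 0.836800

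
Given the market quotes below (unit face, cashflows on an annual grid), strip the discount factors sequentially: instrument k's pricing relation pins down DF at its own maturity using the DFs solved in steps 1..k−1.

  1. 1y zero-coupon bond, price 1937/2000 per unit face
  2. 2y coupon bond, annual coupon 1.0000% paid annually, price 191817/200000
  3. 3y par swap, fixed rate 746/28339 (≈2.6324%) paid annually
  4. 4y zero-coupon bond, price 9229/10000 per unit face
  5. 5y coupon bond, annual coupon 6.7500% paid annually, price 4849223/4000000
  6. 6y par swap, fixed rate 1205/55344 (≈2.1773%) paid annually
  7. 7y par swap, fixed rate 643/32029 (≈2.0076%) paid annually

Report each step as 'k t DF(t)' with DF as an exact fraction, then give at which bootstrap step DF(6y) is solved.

step 1 [1y] zero: DF = P = 1937/2000 ≈ 0.968500
step 2 [2y] bond c/1=1/100: DF=(191817/200000 − 1/100·(0.968500))/(1+1/100) = 47/50 ≈ 0.940000
step 3 [3y] swap r/1=746/28339: DF=(1 − 746/28339·(0.968500+0.940000))/(1+746/28339) = 4627/5000 ≈ 0.925400
step 4 [4y] zero: DF = P = 9229/10000 ≈ 0.922900
step 5 [5y] bond c/1=27/400: DF=(4849223/4000000 − 27/400·(0.968500+0.940000+0.925400+0.922900))/(1+27/400) = 8981/10000 ≈ 0.898100
step 6 [6y] swap r/1=1205/55344: DF=(1 − 1205/55344·(0.968500+0.940000+0.925400+0.922900+0.898100))/(1+1205/55344) = 1759/2000 ≈ 0.879500
step 7 [7y] swap r/1=643/32029: DF=(1 − 643/32029·(0.968500+0.940000+0.925400+0.922900+0.898100+0.879500))/(1+643/32029) = 4357/5000 ≈ 0.871400

1 1 1937/2000
2 2 47/50
3 3 4627/5000
4 4 9229/10000
5 5 8981/10000
6 6 1759/2000
7 7 4357/5000
DF(6y) is solved at step 6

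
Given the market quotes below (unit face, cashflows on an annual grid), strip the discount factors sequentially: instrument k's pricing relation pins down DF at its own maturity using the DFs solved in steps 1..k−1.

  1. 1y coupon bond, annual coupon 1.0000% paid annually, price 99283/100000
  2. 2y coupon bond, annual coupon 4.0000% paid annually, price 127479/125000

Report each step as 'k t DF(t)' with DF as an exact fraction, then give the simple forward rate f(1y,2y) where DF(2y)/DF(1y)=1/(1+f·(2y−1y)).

step 1 [1y] bond c/1=1/100: DF=(99283/100000 − 1/100·(0))/(1+1/100) = 983/1000 ≈ 0.983000
step 2 [2y] bond c/1=1/25: DF=(127479/125000 − 1/25·(0.983000))/(1+1/25) = 2357/2500 ≈ 0.942800

1 1 983/1000
2 2 2357/2500
f(1y,2y) = ((983/1000)/(2357/2500) − 1)/(1) = 201/4714 ≈ 4.2639%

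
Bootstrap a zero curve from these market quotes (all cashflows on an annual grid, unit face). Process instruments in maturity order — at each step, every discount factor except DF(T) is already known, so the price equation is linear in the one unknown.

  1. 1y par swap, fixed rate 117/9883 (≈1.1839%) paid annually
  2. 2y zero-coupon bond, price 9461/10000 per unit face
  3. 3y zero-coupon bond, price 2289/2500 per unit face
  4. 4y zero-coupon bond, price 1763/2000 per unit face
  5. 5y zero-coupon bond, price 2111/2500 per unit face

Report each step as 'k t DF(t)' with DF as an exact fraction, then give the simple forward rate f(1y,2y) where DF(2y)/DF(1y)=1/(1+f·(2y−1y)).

step 1 [1y] swap r/1=117/9883: DF=(1 − 117/9883·(0))/(1+117/9883) = 9883/10000 ≈ 0.988300
step 2 [2y] zero: DF = P = 9461/10000 ≈ 0.946100
step 3 [3y] zero: DF = P = 2289/2500 ≈ 0.915600
step 4 [4y] zero: DF = P = 1763/2000 ≈ 0.881500
step 5 [5y] zero: DF = P = 2111/2500 ≈ 0.844400

1 1 9883/10000
2 2 9461/10000
3 3 2289/2500
4 4 1763/2000
5 5 2111/2500
f(1y,2y) = ((9883/10000)/(9461/10000) − 1)/(1) = 422/9461 ≈ 4.4604%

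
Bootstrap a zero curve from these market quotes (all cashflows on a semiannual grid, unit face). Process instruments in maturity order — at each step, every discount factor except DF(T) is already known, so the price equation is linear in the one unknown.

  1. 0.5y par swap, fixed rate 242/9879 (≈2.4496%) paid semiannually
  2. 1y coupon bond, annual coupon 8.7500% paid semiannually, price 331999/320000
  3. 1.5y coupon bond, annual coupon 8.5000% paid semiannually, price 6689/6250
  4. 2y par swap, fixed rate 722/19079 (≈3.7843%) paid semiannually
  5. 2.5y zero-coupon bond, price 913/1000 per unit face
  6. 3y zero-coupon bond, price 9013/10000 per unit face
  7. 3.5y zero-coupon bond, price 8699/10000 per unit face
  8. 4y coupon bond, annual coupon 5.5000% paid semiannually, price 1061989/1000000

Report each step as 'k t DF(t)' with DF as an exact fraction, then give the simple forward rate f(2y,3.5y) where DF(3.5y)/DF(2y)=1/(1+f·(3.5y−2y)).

step 1 [0.5y] swap r/2=121/9879: DF=(1 − 121/9879·(0))/(1+121/9879) = 9879/10000 ≈ 0.987900
step 2 [1y] bond c/2=7/160: DF=(331999/320000 − 7/160·(0.987900))/(1+7/160) = 4763/5000 ≈ 0.952600
step 3 [1.5y] bond c/2=17/400: DF=(6689/6250 − 17/400·(0.987900+0.952600))/(1+17/400) = 379/400 ≈ 0.947500
step 4 [2y] swap r/2=361/19079: DF=(1 − 361/19079·(0.987900+0.952600+0.947500))/(1+361/19079) = 4639/5000 ≈ 0.927800
step 5 [2.5y] zero: DF = P = 913/1000 ≈ 0.913000
step 6 [3y] zero: DF = P = 9013/10000 ≈ 0.901300
step 7 [3.5y] zero: DF = P = 8699/10000 ≈ 0.869900
step 8 [4y] bond c/2=11/400: DF=(1061989/1000000 − 11/400·(0.987900+0.952600+0.947500+0.927800+0.913000+0.901300+0.869900))/(1+11/400) = 2149/2500 ≈ 0.859600

1 1/2 9879/10000
2 1 4763/5000
3 3/2 379/400
4 2 4639/5000
5 5/2 913/1000
6 3 9013/10000
7 7/2 8699/10000
8 4 2149/2500
f(2y,3.5y) = ((4639/5000)/(8699/10000) − 1)/(3/2) = 386/8699 ≈ 4.4373%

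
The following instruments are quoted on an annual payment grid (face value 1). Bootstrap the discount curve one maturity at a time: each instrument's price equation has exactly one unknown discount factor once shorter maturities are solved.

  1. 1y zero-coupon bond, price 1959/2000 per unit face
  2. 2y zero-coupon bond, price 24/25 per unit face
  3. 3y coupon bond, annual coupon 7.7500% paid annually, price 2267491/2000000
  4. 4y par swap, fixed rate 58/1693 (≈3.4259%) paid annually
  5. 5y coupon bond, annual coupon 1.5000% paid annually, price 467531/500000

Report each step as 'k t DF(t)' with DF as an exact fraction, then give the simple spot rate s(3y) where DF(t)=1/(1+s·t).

step 1 [1y] zero: DF = P = 1959/2000 ≈ 0.979500
step 2 [2y] zero: DF = P = 24/25 ≈ 0.960000
step 3 [3y] bond c/1=31/400: DF=(2267491/2000000 − 31/400·(0.979500+0.960000))/(1+31/400) = 9127/10000 ≈ 0.912700
step 4 [4y] swap r/1=58/1693: DF=(1 − 58/1693·(0.979500+0.960000+0.912700))/(1+58/1693) = 2181/2500 ≈ 0.872400
step 5 [5y] bond c/1=3/200: DF=(467531/500000 − 3/200·(0.979500+0.960000+0.912700+0.872400))/(1+3/200) = 4331/5000 ≈ 0.866200

1 1 1959/2000
2 2 24/25
3 3 9127/10000
4 4 2181/2500
5 5 4331/5000
s(3y) = (1/(9127/10000) − 1)/(3) = 291/9127 ≈ 3.1883%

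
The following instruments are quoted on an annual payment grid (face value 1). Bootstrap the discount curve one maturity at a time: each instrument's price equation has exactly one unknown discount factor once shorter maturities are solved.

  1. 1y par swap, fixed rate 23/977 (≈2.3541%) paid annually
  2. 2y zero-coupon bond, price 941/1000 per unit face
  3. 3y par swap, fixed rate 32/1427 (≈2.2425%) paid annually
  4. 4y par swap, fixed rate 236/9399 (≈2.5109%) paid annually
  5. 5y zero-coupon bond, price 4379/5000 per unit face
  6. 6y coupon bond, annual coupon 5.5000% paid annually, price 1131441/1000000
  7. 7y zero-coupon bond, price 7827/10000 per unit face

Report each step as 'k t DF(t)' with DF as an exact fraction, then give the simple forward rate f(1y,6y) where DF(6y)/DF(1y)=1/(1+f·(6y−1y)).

1 1 977/1000
2 2 941/1000
3 3 117/125
4 4 566/625
5 5 4379/5000
6 6 2077/2500
7 7 7827/10000
f(1y,6y) = ((977/1000)/(2077/2500) − 1)/(5) = 731/20770 ≈ 3.5195%

step 1 [1y] swap r/1=23/977: DF=(1 − 23/977·(0))/(1+23/977) = 977/1000 ≈ 0.977000
step 2 [2y] zero: DF = P = 941/1000 ≈ 0.941000
step 3 [3y] swap r/1=32/1427: DF=(1 − 32/1427·(0.977000+0.941000))/(1+32/1427) = 117/125 ≈ 0.936000
step 4 [4y] swap r/1=236/9399: DF=(1 − 236/9399·(0.977000+0.941000+0.936000))/(1+236/9399) = 566/625 ≈ 0.905600
step 5 [5y] zero: DF = P = 4379/5000 ≈ 0.875800
step 6 [6y] bond c/1=11/200: DF=(1131441/1000000 − 11/200·(0.977000+0.941000+0.936000+0.905600+0.875800))/(1+11/200) = 2077/2500 ≈ 0.830800
step 7 [7y] zero: DF = P = 7827/10000 ≈ 0.782700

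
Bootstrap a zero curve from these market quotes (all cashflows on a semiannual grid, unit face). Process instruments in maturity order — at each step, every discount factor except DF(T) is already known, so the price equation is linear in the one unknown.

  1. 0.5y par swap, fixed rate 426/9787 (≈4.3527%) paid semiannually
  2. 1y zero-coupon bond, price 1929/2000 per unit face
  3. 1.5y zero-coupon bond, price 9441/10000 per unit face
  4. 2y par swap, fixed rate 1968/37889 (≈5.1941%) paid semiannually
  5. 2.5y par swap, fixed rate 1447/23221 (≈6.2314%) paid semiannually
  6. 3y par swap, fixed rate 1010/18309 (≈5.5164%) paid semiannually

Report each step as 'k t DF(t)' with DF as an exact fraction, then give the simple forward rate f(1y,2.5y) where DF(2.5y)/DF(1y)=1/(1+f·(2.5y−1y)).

step 1 [0.5y] swap r/2=213/9787: DF=(1 − 213/9787·(0))/(1+213/9787) = 9787/10000 ≈ 0.978700
step 2 [1y] zero: DF = P = 1929/2000 ≈ 0.964500
step 3 [1.5y] zero: DF = P = 9441/10000 ≈ 0.944100
step 4 [2y] swap r/2=984/37889: DF=(1 − 984/37889·(0.978700+0.964500+0.944100))/(1+984/37889) = 1127/1250 ≈ 0.901600
step 5 [2.5y] swap r/2=1447/46442: DF=(1 − 1447/46442·(0.978700+0.964500+0.944100+0.901600))/(1+1447/46442) = 8553/10000 ≈ 0.855300
step 6 [3y] swap r/2=505/18309: DF=(1 − 505/18309·(0.978700+0.964500+0.944100+0.901600+0.855300))/(1+505/18309) = 1697/2000 ≈ 0.848500

1 1/2 9787/10000
2 1 1929/2000
3 3/2 9441/10000
4 2 1127/1250
5 5/2 8553/10000
6 3 1697/2000
f(1y,2.5y) = ((1929/2000)/(8553/10000) − 1)/(3/2) = 728/8553 ≈ 8.5116%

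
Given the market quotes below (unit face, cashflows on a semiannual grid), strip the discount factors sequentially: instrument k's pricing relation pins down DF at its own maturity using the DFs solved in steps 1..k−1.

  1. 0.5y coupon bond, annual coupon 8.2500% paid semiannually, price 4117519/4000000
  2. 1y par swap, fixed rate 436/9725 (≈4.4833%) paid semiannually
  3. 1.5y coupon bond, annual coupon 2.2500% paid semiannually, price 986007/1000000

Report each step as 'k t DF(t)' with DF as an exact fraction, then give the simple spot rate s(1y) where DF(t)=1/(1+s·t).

1 1/2 4943/5000
2 1 2391/2500
3 3/2 4767/5000
s(1y) = (1/(2391/2500) − 1)/(1) = 109/2391 ≈ 4.5588%

step 1 [0.5y] bond c/2=33/800: DF=(4117519/4000000 − 33/800·(0))/(1+33/800) = 4943/5000 ≈ 0.988600
step 2 [1y] swap r/2=218/9725: DF=(1 − 218/9725·(0.988600))/(1+218/9725) = 2391/2500 ≈ 0.956400
step 3 [1.5y] bond c/2=9/800: DF=(986007/1000000 − 9/800·(0.988600+0.956400))/(1+9/800) = 4767/5000 ≈ 0.953400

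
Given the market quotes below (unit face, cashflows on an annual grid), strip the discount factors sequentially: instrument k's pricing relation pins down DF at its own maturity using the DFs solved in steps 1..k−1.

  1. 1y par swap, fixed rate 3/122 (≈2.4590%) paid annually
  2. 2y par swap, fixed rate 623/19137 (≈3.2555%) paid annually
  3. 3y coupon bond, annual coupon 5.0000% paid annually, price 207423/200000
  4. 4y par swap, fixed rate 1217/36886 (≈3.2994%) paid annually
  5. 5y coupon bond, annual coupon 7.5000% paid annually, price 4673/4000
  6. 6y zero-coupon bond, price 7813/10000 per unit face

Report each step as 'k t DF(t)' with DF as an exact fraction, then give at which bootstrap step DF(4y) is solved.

step 1 [1y] swap r/1=3/122: DF=(1 − 3/122·(0))/(1+3/122) = 122/125 ≈ 0.976000
step 2 [2y] swap r/1=623/19137: DF=(1 − 623/19137·(0.976000))/(1+623/19137) = 9377/10000 ≈ 0.937700
step 3 [3y] bond c/1=1/20: DF=(207423/200000 − 1/20·(0.976000+0.937700))/(1+1/20) = 4483/5000 ≈ 0.896600
step 4 [4y] swap r/1=1217/36886: DF=(1 − 1217/36886·(0.976000+0.937700+0.896600))/(1+1217/36886) = 8783/10000 ≈ 0.878300
step 5 [5y] bond c/1=3/40: DF=(4673/4000 − 3/40·(0.976000+0.937700+0.896600+0.878300))/(1+3/40) = 4147/5000 ≈ 0.829400
step 6 [6y] zero: DF = P = 7813/10000 ≈ 0.781300

1 1 122/125
2 2 9377/10000
3 3 4483/5000
4 4 8783/10000
5 5 4147/5000
6 6 7813/10000
DF(4y) is solved at step 4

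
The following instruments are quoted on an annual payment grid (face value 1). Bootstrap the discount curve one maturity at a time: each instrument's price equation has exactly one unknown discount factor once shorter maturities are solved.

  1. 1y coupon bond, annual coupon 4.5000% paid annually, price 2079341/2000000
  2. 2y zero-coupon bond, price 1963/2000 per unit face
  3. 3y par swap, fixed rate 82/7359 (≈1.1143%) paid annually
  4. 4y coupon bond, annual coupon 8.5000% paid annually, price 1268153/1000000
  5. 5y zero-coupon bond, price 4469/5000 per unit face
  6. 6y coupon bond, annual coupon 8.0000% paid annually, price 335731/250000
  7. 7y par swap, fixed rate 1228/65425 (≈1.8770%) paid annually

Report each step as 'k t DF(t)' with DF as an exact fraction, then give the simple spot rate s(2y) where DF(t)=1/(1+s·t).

step 1 [1y] bond c/1=9/200: DF=(2079341/2000000 − 9/200·(0))/(1+9/200) = 9949/10000 ≈ 0.994900
step 2 [2y] zero: DF = P = 1963/2000 ≈ 0.981500
step 3 [3y] swap r/1=82/7359: DF=(1 − 82/7359·(0.994900+0.981500))/(1+82/7359) = 1209/1250 ≈ 0.967200
step 4 [4y] bond c/1=17/200: DF=(1268153/1000000 − 17/200·(0.994900+0.981500+0.967200))/(1+17/200) = 4691/5000 ≈ 0.938200
step 5 [5y] zero: DF = P = 4469/5000 ≈ 0.893800
step 6 [6y] bond c/1=2/25: DF=(335731/250000 − 2/25·(0.994900+0.981500+0.967200+0.938200+0.893800))/(1+2/25) = 8897/10000 ≈ 0.889700
step 7 [7y] swap r/1=1228/65425: DF=(1 − 1228/65425·(0.994900+0.981500+0.967200+0.938200+0.893800+0.889700))/(1+1228/65425) = 2193/2500 ≈ 0.877200

1 1 9949/10000
2 2 1963/2000
3 3 1209/1250
4 4 4691/5000
5 5 4469/5000
6 6 8897/10000
7 7 2193/2500
s(2y) = (1/(1963/2000) − 1)/(2) = 37/3926 ≈ 0.9424%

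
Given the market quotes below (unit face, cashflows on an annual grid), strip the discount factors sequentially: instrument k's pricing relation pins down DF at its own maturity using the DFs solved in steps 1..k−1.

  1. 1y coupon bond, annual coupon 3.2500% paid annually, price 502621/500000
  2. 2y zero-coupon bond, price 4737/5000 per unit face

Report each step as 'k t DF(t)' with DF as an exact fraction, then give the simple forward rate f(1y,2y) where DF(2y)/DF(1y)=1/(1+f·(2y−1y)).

step 1 [1y] bond c/1=13/400: DF=(502621/500000 − 13/400·(0))/(1+13/400) = 1217/1250 ≈ 0.973600
step 2 [2y] zero: DF = P = 4737/5000 ≈ 0.947400

1 1 1217/1250
2 2 4737/5000
f(1y,2y) = ((1217/1250)/(4737/5000) − 1)/(1) = 131/4737 ≈ 2.7655%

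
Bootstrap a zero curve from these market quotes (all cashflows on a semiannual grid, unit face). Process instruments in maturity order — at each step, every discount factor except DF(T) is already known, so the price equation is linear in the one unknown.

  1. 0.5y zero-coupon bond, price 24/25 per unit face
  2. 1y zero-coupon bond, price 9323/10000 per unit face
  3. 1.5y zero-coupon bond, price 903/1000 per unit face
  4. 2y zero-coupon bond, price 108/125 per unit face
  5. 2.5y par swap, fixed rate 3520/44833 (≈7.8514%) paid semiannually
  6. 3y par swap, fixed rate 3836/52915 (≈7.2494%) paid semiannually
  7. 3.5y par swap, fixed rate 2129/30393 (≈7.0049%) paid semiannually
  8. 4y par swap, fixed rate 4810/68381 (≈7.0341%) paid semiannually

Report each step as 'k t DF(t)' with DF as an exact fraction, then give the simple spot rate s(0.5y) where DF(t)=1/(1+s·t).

step 1 [0.5y] zero: DF = P = 24/25 ≈ 0.960000
step 2 [1y] zero: DF = P = 9323/10000 ≈ 0.932300
step 3 [1.5y] zero: DF = P = 903/1000 ≈ 0.903000
step 4 [2y] zero: DF = P = 108/125 ≈ 0.864000
step 5 [2.5y] swap r/2=1760/44833: DF=(1 − 1760/44833·(0.960000+0.932300+0.903000+0.864000))/(1+1760/44833) = 103/125 ≈ 0.824000
step 6 [3y] swap r/2=1918/52915: DF=(1 − 1918/52915·(0.960000+0.932300+0.903000+0.864000+0.824000))/(1+1918/52915) = 4041/5000 ≈ 0.808200
step 7 [3.5y] swap r/2=2129/60786: DF=(1 − 2129/60786·(0.960000+0.932300+0.903000+0.864000+0.824000+0.808200))/(1+2129/60786) = 7871/10000 ≈ 0.787100
step 8 [4y] swap r/2=2405/68381: DF=(1 − 2405/68381·(0.960000+0.932300+0.903000+0.864000+0.824000+0.808200+0.787100))/(1+2405/68381) = 1519/2000 ≈ 0.759500

1 1/2 24/25
2 1 9323/10000
3 3/2 903/1000
4 2 108/125
5 5/2 103/125
6 3 4041/5000
7 7/2 7871/10000
8 4 1519/2000
s(0.5y) = (1/(24/25) − 1)/(1/2) = 1/12 ≈ 8.3333%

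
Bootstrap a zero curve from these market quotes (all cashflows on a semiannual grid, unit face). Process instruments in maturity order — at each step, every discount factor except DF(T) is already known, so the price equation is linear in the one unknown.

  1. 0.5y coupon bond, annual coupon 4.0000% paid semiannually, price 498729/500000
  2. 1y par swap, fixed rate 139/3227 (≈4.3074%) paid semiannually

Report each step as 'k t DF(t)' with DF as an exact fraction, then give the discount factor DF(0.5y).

1 1/2 9779/10000
2 1 9583/10000
DF(0.5y) = 9779/10000 ≈ 0.977900

step 1 [0.5y] bond c/2=1/50: DF=(498729/500000 − 1/50·(0))/(1+1/50) = 9779/10000 ≈ 0.977900
step 2 [1y] swap r/2=139/6454: DF=(1 − 139/6454·(0.977900))/(1+139/6454) = 9583/10000 ≈ 0.958300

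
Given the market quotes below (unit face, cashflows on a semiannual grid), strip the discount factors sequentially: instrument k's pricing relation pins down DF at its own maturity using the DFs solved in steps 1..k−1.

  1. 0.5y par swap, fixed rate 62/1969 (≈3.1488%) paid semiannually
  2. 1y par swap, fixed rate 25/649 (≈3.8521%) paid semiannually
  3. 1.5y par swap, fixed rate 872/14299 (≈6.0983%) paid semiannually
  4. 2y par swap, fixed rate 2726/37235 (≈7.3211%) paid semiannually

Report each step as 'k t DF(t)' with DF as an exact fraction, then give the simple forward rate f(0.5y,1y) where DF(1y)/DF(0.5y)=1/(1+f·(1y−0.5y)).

step 1 [0.5y] swap r/2=31/1969: DF=(1 − 31/1969·(0))/(1+31/1969) = 1969/2000 ≈ 0.984500
step 2 [1y] swap r/2=25/1298: DF=(1 − 25/1298·(0.984500))/(1+25/1298) = 77/80 ≈ 0.962500
step 3 [1.5y] swap r/2=436/14299: DF=(1 − 436/14299·(0.984500+0.962500))/(1+436/14299) = 1141/1250 ≈ 0.912800
step 4 [2y] swap r/2=1363/37235: DF=(1 − 1363/37235·(0.984500+0.962500+0.912800))/(1+1363/37235) = 8637/10000 ≈ 0.863700

1 1/2 1969/2000
2 1 77/80
3 3/2 1141/1250
4 2 8637/10000
f(0.5y,1y) = ((1969/2000)/(77/80) − 1)/(1/2) = 8/175 ≈ 4.5714%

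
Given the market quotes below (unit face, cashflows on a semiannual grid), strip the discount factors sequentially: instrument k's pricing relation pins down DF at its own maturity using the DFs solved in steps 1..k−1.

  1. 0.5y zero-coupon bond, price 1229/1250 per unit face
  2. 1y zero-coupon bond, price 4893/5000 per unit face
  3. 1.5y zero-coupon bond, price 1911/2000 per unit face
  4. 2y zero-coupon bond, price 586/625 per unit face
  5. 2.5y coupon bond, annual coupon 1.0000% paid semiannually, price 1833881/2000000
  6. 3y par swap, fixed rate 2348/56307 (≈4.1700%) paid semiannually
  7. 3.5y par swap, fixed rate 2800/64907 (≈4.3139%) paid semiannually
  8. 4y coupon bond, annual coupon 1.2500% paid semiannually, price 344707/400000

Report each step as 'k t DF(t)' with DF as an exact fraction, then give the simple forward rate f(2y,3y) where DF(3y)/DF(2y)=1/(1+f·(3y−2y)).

1 1/2 1229/1250
2 1 4893/5000
3 3/2 1911/2000
4 2 586/625
5 5/2 2233/2500
6 3 4413/5000
7 7/2 43/50
8 4 8161/10000
f(2y,3y) = ((586/625)/(4413/5000) − 1)/(1) = 275/4413 ≈ 6.2316%

step 1 [0.5y] zero: DF = P = 1229/1250 ≈ 0.983200
step 2 [1y] zero: DF = P = 4893/5000 ≈ 0.978600
step 3 [1.5y] zero: DF = P = 1911/2000 ≈ 0.955500
step 4 [2y] zero: DF = P = 586/625 ≈ 0.937600
step 5 [2.5y] bond c/2=1/200: DF=(1833881/2000000 − 1/200·(0.983200+0.978600+0.955500+0.937600))/(1+1/200) = 2233/2500 ≈ 0.893200
step 6 [3y] swap r/2=1174/56307: DF=(1 − 1174/56307·(0.983200+0.978600+0.955500+0.937600+0.893200))/(1+1174/56307) = 4413/5000 ≈ 0.882600
step 7 [3.5y] swap r/2=1400/64907: DF=(1 − 1400/64907·(0.983200+0.978600+0.955500+0.937600+0.893200+0.882600))/(1+1400/64907) = 43/50 ≈ 0.860000
step 8 [4y] bond c/2=1/160: DF=(344707/400000 − 1/160·(0.983200+0.978600+0.955500+0.937600+0.893200+0.882600+0.860000))/(1+1/160) = 8161/10000 ≈ 0.816100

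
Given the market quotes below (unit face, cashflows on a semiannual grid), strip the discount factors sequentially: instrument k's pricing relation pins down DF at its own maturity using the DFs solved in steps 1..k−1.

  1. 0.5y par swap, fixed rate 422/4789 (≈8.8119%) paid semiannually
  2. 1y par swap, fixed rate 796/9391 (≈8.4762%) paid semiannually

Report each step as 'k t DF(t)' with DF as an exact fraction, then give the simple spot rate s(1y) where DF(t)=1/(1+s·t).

1 1/2 4789/5000
2 1 2301/2500
s(1y) = (1/(2301/2500) − 1)/(1) = 199/2301 ≈ 8.6484%

step 1 [0.5y] swap r/2=211/4789: DF=(1 − 211/4789·(0))/(1+211/4789) = 4789/5000 ≈ 0.957800
step 2 [1y] swap r/2=398/9391: DF=(1 − 398/9391·(0.957800))/(1+398/9391) = 2301/2500 ≈ 0.920400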